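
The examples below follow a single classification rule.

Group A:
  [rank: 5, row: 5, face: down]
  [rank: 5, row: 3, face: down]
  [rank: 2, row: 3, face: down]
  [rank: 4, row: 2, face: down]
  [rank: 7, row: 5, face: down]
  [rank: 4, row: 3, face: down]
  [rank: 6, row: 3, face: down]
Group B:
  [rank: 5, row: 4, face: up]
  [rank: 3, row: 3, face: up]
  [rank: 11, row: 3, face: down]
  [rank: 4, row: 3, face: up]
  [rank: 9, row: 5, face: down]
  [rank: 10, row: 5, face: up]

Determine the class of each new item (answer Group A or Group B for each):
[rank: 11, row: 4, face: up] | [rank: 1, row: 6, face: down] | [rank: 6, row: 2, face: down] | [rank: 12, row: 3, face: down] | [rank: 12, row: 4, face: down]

Group B, Group A, Group A, Group B, Group B

Rule: face is down AND rank ≤ 7. This holds for each 'Group A' example and fails for each 'Group B' one.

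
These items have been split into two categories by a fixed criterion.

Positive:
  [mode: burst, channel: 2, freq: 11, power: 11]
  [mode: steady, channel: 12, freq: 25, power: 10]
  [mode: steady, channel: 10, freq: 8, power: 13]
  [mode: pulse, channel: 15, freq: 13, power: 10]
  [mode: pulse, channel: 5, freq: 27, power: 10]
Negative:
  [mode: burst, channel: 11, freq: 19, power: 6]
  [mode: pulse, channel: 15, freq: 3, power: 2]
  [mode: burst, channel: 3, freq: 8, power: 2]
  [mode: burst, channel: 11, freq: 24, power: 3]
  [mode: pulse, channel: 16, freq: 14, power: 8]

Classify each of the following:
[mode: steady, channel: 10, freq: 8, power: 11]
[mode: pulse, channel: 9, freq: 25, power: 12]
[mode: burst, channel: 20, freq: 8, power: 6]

Positive, Positive, Negative

A rule that fits every label: power ≥ 10 — true of each 'Positive' example, false of each 'Negative' one.
[mode: steady, channel: 10, freq: 8, power: 11] — power = 11, hence Positive. [mode: pulse, channel: 9, freq: 25, power: 12] — power = 12, hence Positive. [mode: burst, channel: 20, freq: 8, power: 6] — power = 6, hence Negative.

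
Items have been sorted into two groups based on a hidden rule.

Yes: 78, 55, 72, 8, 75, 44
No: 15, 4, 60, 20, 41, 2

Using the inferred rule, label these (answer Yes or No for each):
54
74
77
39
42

Rule: digit sum ≥ 7. This holds for each 'Yes' example and fails for each 'No' one.
54: digit sum 5+4 = 9 — fits, so Yes. 74: digit sum 7+4 = 11 — fits, so Yes. 77: digit sum 7+7 = 14 — fits, so Yes. 39: digit sum 3+9 = 12 — fits, so Yes. 42: digit sum 4+2 = 6 — fails the rule, so No.

Yes, Yes, Yes, Yes, No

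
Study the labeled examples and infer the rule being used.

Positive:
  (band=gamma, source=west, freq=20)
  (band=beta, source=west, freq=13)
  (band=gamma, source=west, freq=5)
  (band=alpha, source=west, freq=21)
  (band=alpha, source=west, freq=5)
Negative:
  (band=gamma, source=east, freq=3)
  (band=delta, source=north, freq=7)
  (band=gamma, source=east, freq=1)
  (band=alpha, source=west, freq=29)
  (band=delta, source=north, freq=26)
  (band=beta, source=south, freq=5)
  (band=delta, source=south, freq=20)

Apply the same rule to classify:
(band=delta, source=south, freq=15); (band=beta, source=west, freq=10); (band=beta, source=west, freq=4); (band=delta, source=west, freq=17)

The distinguishing property — source is west AND freq ≤ 21 — holds for all the 'Positive' cases and none of the 'Negative' cases.
(band=delta, source=south, freq=15): source is south, freq = 15 — does not pass, so Negative. (band=beta, source=west, freq=10): source is west, freq = 10 — has this property, so Positive. (band=beta, source=west, freq=4): source is west, freq = 4 — has this property, so Positive. (band=delta, source=west, freq=17): source is west, freq = 17 — has this property, so Positive.

Negative, Positive, Positive, Positive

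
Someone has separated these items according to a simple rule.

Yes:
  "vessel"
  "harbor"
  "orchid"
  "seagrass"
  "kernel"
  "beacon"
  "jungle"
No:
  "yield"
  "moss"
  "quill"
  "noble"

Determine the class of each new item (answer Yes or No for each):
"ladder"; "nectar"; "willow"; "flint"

Yes, Yes, Yes, No

The rule appears to be: length ≥ 6.
"ladder": length 6 — matches, so Yes.
"nectar": length 6 — matches, so Yes.
"willow": length 6 — matches, so Yes.
"flint": length 5 — does not fit, so No.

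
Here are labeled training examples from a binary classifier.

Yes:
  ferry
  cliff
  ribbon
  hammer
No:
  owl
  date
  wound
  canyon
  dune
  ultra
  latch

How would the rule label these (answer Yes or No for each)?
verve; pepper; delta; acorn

No, Yes, No, No

'Yes' ⟺ has a double letter.
verve: no doubled letter, doesn't qualify → No.
pepper: 'pp' doubled, meets the rule → Yes.
delta: no doubled letter, doesn't qualify → No.
acorn: no doubled letter, doesn't qualify → No.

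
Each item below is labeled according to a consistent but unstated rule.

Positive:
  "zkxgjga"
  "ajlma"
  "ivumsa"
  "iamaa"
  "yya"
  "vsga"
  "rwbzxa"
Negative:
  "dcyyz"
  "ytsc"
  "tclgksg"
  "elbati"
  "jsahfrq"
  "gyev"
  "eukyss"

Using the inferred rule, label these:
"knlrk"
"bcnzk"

Negative, Negative

A rule that fits every label: ends with 'a' — true of each 'Positive' example, false of each 'Negative' one.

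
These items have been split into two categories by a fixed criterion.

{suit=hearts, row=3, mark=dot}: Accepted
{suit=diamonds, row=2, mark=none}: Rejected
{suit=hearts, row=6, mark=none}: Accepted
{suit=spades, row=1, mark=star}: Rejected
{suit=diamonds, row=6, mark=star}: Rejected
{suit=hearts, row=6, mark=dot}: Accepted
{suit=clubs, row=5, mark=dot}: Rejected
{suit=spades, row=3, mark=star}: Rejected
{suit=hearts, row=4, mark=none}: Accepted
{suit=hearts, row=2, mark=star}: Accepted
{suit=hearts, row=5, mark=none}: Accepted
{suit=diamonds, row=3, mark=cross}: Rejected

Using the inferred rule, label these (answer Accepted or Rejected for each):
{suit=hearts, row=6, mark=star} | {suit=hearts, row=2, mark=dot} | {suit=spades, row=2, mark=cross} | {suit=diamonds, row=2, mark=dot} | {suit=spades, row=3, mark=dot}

All 'Accepted' examples share one property — suit is hearts — and every 'Rejected' example lacks it.
Accepted: {suit=hearts, row=6, mark=star}, since suit is hearts. Accepted: {suit=hearts, row=2, mark=dot}, since suit is hearts. Rejected: {suit=spades, row=2, mark=cross}, since suit is spades. Rejected: {suit=diamonds, row=2, mark=dot}, since suit is diamonds. Rejected: {suit=spades, row=3, mark=dot}, since suit is spades.

Accepted, Accepted, Rejected, Rejected, Rejected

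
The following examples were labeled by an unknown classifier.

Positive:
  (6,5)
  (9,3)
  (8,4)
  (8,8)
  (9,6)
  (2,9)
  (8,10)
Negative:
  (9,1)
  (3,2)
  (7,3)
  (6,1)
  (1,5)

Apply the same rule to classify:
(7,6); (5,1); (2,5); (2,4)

The common property of the 'Positive' items is: sum ≥ 11. No 'Negative' item has it.
(7,6): 7+6 = 13, checks out → Positive. (5,1): 5+1 = 6, doesn't qualify → Negative. (2,5): 2+5 = 7, doesn't qualify → Negative. (2,4): 2+4 = 6, doesn't qualify → Negative.

Positive, Negative, Negative, Negative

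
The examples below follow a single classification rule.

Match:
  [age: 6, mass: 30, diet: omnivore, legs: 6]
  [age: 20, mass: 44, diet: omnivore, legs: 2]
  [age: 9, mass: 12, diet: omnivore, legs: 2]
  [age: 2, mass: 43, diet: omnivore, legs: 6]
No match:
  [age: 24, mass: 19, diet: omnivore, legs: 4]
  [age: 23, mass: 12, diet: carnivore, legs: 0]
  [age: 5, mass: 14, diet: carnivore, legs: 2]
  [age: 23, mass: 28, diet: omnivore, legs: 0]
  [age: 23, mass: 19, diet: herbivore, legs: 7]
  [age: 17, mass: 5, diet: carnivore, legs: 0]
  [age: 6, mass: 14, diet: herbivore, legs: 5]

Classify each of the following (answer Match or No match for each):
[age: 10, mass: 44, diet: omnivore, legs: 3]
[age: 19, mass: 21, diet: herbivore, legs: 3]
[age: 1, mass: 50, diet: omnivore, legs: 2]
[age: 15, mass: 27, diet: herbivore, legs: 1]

Match, No match, Match, No match

Every 'Match' example satisfies: diet is omnivore AND age ≤ 20. None of the 'No match' examples do.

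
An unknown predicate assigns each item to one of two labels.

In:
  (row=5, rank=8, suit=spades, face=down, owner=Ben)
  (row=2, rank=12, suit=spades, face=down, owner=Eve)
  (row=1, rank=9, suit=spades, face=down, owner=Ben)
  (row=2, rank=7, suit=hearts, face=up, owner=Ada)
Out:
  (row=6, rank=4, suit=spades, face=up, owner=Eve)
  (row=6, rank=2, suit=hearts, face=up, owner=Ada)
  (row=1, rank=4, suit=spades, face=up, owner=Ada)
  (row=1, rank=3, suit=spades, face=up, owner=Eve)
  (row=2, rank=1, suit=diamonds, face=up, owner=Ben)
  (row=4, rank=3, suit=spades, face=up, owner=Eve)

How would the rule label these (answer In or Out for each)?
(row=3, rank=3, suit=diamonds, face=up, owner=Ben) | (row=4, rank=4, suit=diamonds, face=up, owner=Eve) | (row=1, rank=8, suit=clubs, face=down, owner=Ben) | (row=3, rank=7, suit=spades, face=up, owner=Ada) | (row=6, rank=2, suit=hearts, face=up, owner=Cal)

Out, Out, In, In, Out

One predicate separates the groups cleanly: rank ≥ 7.
(row=3, rank=3, suit=diamonds, face=up, owner=Ben) → rank = 3 → Out. (row=4, rank=4, suit=diamonds, face=up, owner=Eve) → rank = 4 → Out. (row=1, rank=8, suit=clubs, face=down, owner=Ben) → rank = 8 → In. (row=3, rank=7, suit=spades, face=up, owner=Ada) → rank = 7 → In. (row=6, rank=2, suit=hearts, face=up, owner=Cal) → rank = 2 → Out.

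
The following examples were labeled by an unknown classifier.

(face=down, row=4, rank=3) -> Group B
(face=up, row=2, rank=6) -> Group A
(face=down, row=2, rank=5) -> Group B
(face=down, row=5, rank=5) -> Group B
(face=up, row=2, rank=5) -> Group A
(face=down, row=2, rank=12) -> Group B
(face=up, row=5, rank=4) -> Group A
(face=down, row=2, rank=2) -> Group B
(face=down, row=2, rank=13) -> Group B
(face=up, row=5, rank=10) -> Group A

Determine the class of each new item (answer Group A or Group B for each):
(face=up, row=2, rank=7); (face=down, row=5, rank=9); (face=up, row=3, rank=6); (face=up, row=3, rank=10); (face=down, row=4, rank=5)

Group A, Group B, Group A, Group A, Group B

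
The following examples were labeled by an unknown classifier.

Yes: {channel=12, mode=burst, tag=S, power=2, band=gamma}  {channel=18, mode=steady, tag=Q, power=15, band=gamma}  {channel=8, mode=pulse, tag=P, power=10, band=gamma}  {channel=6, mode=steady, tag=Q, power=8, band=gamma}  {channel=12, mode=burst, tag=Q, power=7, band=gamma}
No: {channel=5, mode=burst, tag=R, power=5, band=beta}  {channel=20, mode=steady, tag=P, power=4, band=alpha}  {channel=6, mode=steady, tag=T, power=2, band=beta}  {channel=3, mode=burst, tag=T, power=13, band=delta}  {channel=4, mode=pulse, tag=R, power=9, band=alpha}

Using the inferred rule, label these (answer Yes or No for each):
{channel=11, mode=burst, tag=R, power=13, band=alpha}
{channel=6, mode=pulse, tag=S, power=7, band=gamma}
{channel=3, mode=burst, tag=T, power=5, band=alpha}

No, Yes, No

Every 'Yes' example satisfies: band is gamma. None of the 'No' examples do.
{channel=11, mode=burst, tag=R, power=13, band=alpha}: No (band is alpha).
{channel=6, mode=pulse, tag=S, power=7, band=gamma}: Yes (band is gamma).
{channel=3, mode=burst, tag=T, power=5, band=alpha}: No (band is alpha).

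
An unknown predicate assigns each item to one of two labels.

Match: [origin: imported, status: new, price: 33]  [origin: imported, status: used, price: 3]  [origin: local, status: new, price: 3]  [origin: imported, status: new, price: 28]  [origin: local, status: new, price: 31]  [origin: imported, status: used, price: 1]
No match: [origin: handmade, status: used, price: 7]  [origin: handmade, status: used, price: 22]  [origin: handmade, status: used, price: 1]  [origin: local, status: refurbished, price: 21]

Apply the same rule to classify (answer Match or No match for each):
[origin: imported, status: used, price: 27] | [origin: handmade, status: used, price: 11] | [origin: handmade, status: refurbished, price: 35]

Match, No match, No match

All 'Match' examples share one property — status is new OR origin is imported — and every 'No match' example lacks it.
[origin: imported, status: used, price: 27] — status is used, origin is imported, hence Match. [origin: handmade, status: used, price: 11] — status is used, origin is handmade, hence No match. [origin: handmade, status: refurbished, price: 35] — status is refurbished, origin is handmade, hence No match.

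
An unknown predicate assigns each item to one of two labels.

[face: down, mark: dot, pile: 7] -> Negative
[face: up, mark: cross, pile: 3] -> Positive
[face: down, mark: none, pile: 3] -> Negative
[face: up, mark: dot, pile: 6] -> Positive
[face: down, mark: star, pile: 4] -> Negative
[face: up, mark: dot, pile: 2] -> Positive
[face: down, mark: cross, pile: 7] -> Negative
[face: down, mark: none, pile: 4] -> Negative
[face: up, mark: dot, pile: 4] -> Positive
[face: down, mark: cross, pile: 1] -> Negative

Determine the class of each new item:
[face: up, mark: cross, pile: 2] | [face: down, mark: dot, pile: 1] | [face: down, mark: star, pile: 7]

Positive, Negative, Negative

'Positive' ⟺ face is up.
[face: up, mark: cross, pile: 2]: face is up, meets the rule → Positive.
[face: down, mark: dot, pile: 1]: face is down, fails this test → Negative.
[face: down, mark: star, pile: 7]: face is down, fails this test → Negative.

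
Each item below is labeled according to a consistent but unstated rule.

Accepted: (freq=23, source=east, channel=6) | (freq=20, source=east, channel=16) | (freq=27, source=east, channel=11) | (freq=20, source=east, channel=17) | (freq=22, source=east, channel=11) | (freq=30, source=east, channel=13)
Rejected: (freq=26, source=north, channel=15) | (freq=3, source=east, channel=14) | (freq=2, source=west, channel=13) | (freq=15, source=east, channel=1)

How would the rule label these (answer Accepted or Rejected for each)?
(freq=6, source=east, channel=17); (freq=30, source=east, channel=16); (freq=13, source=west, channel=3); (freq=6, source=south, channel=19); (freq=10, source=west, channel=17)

Rejected, Accepted, Rejected, Rejected, Rejected

The rule appears to be: source is east AND freq ≥ 20.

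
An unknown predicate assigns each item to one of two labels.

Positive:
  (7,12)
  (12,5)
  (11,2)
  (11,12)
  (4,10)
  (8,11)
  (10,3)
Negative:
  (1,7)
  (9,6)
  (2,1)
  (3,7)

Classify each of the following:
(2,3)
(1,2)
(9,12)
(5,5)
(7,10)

Negative, Negative, Positive, Negative, Positive

The common property of the 'Positive' items is: max ≥ 10. No 'Negative' item has it.
(2,3) → max 3 → Negative.
(1,2) → max 2 → Negative.
(9,12) → max 12 → Positive.
(5,5) → max 5 → Negative.
(7,10) → max 10 → Positive.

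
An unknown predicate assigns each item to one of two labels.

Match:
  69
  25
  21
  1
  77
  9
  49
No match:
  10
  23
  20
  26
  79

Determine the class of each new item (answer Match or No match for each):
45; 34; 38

Match, No match, No match

One predicate separates the groups cleanly: ≡ 1 (mod 4).
45: 45 mod 4 = 1, has this property → Match.
34: 34 mod 4 = 2, fails this test → No match.
38: 38 mod 4 = 2, fails this test → No match.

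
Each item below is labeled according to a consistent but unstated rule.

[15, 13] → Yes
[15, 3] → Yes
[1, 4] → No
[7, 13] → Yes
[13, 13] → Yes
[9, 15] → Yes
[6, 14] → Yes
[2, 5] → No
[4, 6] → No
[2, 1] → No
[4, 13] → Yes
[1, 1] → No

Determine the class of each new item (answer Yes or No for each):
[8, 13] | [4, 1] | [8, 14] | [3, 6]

Yes, No, Yes, No

The rule appears to be: sum ≥ 17.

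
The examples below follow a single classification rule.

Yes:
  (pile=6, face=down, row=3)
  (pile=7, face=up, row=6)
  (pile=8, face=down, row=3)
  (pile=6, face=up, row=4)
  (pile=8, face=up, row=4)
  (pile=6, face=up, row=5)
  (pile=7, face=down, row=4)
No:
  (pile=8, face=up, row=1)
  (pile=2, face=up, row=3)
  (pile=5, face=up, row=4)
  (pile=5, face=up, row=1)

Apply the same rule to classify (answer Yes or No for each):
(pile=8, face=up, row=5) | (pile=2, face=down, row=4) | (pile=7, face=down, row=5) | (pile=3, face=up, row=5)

A rule that fits every label: pile ≥ 6 AND row ≥ 3 — true of each 'Yes' example, false of each 'No' one.
(pile=8, face=up, row=5) → pile = 8, row = 5 → Yes. (pile=2, face=down, row=4) → pile = 2, row = 4 → No. (pile=7, face=down, row=5) → pile = 7, row = 5 → Yes. (pile=3, face=up, row=5) → pile = 3, row = 5 → No.

Yes, No, Yes, No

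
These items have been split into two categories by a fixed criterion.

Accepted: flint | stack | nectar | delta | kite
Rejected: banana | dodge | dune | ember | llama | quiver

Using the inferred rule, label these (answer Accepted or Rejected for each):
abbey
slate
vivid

Rejected, Accepted, Rejected

The classifier is using: contains 't'.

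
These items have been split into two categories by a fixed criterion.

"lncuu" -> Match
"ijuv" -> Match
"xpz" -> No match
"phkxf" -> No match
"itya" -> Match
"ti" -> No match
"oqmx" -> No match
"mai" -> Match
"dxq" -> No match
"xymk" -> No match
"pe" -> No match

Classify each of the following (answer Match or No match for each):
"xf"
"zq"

No match, No match

All 'Match' examples share one property — has ≥ 2 vowels — and every 'No match' example lacks it.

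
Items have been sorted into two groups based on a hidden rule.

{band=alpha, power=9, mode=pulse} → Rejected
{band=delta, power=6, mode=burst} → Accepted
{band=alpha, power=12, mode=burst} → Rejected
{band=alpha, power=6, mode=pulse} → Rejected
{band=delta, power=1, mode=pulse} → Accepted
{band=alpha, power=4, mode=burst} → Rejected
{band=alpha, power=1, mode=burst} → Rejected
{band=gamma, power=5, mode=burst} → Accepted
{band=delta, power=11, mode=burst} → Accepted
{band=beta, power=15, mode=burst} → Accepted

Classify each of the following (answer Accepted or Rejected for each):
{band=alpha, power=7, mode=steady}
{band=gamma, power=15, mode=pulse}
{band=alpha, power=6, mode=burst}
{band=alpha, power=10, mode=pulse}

Rejected, Accepted, Rejected, Rejected

Rule: band is not alpha. This holds for each 'Accepted' example and fails for each 'Rejected' one.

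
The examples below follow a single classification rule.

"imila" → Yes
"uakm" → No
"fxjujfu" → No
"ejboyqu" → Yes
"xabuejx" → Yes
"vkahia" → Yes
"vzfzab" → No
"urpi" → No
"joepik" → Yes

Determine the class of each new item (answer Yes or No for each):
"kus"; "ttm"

The classifier is using: has ≥ 3 vowels.
"kus" — 1 vowel, hence No.
"ttm" — 0 vowels, hence No.

No, No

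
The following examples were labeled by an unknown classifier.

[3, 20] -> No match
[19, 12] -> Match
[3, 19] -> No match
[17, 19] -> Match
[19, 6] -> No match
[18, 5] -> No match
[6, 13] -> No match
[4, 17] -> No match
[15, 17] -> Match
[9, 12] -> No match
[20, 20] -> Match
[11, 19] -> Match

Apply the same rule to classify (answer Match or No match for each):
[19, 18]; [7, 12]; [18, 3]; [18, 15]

One predicate separates the groups cleanly: sum ≥ 30.
[19, 18]: 19+18 = 37, matches → Match. [7, 12]: 7+12 = 19, lacks this property → No match. [18, 3]: 18+3 = 21, lacks this property → No match. [18, 15]: 18+15 = 33, matches → Match.

Match, No match, No match, Match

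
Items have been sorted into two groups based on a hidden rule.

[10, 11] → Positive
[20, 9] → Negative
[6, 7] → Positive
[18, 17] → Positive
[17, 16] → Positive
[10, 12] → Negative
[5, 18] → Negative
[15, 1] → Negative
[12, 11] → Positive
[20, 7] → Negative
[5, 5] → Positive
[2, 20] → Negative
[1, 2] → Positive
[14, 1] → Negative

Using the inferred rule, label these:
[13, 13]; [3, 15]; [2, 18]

Positive, Negative, Negative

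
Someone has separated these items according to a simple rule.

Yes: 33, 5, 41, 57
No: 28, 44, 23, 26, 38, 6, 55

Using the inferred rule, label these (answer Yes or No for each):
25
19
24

The common property of the 'Yes' items is: ≡ 1 (mod 4). No 'No' item has it.
Yes: 25, since 25 mod 4 = 1. No: 19, since 19 mod 4 = 3. No: 24, since 24 mod 4 = 0.

Yes, No, No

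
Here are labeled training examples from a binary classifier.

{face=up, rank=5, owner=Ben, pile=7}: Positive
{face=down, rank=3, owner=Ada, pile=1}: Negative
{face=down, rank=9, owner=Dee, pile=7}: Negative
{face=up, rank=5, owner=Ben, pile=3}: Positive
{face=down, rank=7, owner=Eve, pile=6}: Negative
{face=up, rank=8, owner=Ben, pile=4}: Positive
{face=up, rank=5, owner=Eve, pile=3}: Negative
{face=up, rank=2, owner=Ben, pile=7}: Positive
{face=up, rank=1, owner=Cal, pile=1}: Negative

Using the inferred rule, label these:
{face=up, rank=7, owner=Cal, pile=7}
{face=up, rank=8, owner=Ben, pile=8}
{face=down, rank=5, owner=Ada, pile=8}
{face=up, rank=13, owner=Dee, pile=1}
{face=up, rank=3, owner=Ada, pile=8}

'Positive' ⟺ owner is Ben.
{face=up, rank=7, owner=Cal, pile=7}: Negative (owner is Cal).
{face=up, rank=8, owner=Ben, pile=8}: Positive (owner is Ben).
{face=down, rank=5, owner=Ada, pile=8}: Negative (owner is Ada).
{face=up, rank=13, owner=Dee, pile=1}: Negative (owner is Dee).
{face=up, rank=3, owner=Ada, pile=8}: Negative (owner is Ada).

Negative, Positive, Negative, Negative, Negative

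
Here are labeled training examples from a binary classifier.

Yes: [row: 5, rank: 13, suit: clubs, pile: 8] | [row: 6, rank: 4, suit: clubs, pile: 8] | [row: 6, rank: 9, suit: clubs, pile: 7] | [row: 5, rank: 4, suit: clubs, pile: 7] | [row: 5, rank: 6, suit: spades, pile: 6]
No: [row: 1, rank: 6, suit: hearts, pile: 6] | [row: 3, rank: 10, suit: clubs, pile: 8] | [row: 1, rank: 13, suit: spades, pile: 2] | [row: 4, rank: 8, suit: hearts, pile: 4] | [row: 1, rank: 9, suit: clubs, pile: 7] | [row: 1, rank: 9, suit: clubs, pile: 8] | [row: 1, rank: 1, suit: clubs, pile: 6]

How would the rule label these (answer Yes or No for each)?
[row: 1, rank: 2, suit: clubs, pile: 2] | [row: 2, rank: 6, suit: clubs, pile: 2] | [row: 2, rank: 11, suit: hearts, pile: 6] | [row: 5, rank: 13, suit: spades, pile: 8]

No, No, No, Yes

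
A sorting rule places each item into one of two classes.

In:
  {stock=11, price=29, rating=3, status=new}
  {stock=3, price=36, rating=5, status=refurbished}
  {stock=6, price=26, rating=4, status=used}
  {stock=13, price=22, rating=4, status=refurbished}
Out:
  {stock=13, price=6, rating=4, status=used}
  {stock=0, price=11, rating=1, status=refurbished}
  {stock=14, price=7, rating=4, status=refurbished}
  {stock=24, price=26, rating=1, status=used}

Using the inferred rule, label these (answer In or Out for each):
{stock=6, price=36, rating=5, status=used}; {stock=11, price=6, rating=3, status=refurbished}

In, Out

A rule that fits every label: rating ≥ 3 AND price ≥ 11 — true of each 'In' example, false of each 'Out' one.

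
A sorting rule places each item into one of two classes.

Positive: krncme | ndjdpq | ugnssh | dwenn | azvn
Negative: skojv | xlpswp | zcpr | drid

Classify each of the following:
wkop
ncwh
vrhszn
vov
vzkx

Negative, Positive, Positive, Negative, Negative

All 'Positive' examples share one property — contains 'n' — and every 'Negative' example lacks it.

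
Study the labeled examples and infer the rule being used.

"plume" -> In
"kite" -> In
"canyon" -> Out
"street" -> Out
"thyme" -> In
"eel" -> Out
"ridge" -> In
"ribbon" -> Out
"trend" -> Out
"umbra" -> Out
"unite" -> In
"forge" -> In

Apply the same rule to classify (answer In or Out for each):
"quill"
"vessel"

Out, Out

One predicate separates the groups cleanly: ends with 'e'.
Out: "quill", since ends with 'l'. Out: "vessel", since ends with 'l'.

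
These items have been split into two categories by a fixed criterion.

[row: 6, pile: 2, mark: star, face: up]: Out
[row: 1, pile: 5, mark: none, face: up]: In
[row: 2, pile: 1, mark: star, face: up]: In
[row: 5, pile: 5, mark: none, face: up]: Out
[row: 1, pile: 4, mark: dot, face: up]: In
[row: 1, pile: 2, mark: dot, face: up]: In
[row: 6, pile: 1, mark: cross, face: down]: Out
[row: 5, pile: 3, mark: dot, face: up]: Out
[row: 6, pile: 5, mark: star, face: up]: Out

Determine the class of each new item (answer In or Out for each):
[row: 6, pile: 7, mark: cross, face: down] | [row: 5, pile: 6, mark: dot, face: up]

Out, Out

The simplest hypothesis consistent with all the labels is: row ≤ 2.
[row: 6, pile: 7, mark: cross, face: down]: row = 6 — does not satisfy this, so Out. [row: 5, pile: 6, mark: dot, face: up]: row = 5 — does not satisfy this, so Out.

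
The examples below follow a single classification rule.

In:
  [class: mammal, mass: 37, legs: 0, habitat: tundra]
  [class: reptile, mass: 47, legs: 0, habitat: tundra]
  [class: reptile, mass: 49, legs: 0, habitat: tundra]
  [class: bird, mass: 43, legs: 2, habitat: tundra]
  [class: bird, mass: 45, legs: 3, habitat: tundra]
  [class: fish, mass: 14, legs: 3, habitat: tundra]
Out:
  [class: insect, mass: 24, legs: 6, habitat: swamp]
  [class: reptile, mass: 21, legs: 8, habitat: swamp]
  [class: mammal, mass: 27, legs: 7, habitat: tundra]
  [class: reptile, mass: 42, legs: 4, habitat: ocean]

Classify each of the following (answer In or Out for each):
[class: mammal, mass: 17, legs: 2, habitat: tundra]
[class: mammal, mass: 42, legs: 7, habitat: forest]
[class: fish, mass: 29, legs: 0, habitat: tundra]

In, Out, In

All 'In' examples share one property — legs ≤ 3 — and every 'Out' example lacks it.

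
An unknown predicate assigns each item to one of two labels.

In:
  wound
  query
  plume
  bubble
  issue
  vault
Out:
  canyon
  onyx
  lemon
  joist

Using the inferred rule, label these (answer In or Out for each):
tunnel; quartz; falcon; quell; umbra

In, In, Out, In, In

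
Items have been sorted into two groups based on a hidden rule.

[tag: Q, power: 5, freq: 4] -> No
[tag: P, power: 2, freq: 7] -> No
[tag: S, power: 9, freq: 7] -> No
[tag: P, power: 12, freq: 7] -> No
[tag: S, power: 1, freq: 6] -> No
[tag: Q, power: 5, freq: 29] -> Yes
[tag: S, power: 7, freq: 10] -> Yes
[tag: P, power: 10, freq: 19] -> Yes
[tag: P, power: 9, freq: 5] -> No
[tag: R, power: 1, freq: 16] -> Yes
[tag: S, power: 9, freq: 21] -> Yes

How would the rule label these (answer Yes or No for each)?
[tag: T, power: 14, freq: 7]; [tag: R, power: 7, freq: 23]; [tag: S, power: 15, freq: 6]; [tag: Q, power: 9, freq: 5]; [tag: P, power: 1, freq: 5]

The classifier is using: freq ≥ 10.
[tag: T, power: 14, freq: 7]: freq = 7 — fails the rule, so No.
[tag: R, power: 7, freq: 23]: freq = 23 — has this property, so Yes.
[tag: S, power: 15, freq: 6]: freq = 6 — fails the rule, so No.
[tag: Q, power: 9, freq: 5]: freq = 5 — fails the rule, so No.
[tag: P, power: 1, freq: 5]: freq = 5 — fails the rule, so No.

No, Yes, No, No, No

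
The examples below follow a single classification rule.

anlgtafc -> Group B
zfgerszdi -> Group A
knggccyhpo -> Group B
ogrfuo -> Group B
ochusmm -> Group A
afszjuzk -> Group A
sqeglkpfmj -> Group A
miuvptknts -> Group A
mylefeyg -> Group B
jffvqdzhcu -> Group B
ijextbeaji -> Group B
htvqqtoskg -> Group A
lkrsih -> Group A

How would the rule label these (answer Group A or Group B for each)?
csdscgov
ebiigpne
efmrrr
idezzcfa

The simplest hypothesis consistent with all the labels is: contains 's'.
csdscgov — has 's', hence Group A. ebiigpne — no 's', hence Group B. efmrrr — no 's', hence Group B. idezzcfa — no 's', hence Group B.

Group A, Group B, Group B, Group B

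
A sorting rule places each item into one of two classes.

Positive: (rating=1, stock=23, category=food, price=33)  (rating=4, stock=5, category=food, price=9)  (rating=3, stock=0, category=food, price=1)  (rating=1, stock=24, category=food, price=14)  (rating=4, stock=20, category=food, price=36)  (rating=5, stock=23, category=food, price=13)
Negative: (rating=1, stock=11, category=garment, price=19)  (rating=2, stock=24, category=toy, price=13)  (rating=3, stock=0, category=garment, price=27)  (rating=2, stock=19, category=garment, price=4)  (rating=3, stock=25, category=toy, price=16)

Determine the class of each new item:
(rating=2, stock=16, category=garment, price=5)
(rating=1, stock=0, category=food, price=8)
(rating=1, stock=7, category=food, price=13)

The pattern is that an item is 'Positive' exactly when: category is food.
(rating=2, stock=16, category=garment, price=5): Negative (category is garment).
(rating=1, stock=0, category=food, price=8): Positive (category is food).
(rating=1, stock=7, category=food, price=13): Positive (category is food).

Negative, Positive, Positive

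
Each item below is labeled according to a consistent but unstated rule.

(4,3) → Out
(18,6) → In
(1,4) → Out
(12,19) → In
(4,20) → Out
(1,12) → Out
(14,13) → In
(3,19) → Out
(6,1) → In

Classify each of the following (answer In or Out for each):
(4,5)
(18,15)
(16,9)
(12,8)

All 'In' examples share one property — first ≥ 6 — and every 'Out' example lacks it.
(4,5): first 4, lacks this property → Out. (18,15): first 18, matches → In. (16,9): first 16, matches → In. (12,8): first 12, matches → In.

Out, In, In, In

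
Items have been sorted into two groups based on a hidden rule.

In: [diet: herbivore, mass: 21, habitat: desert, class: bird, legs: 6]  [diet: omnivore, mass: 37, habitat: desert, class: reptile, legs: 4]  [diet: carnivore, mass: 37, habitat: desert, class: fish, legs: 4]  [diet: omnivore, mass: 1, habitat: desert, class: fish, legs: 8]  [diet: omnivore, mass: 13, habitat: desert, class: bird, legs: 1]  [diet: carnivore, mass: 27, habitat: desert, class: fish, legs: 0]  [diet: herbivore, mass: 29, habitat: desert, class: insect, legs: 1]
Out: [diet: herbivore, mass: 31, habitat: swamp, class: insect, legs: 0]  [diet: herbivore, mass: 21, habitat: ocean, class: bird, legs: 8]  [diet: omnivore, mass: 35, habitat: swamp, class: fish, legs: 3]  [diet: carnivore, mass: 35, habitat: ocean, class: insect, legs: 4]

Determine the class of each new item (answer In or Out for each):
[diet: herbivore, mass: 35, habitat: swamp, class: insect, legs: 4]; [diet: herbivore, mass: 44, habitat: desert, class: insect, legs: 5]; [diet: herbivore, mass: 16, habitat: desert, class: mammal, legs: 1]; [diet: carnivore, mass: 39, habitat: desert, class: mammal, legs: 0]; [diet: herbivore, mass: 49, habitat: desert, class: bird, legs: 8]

Comparing the two groups points to one rule — habitat is desert.
Out: [diet: herbivore, mass: 35, habitat: swamp, class: insect, legs: 4], since habitat is swamp. In: [diet: herbivore, mass: 44, habitat: desert, class: insect, legs: 5], since habitat is desert. In: [diet: herbivore, mass: 16, habitat: desert, class: mammal, legs: 1], since habitat is desert. In: [diet: carnivore, mass: 39, habitat: desert, class: mammal, legs: 0], since habitat is desert. In: [diet: herbivore, mass: 49, habitat: desert, class: bird, legs: 8], since habitat is desert.

Out, In, In, In, In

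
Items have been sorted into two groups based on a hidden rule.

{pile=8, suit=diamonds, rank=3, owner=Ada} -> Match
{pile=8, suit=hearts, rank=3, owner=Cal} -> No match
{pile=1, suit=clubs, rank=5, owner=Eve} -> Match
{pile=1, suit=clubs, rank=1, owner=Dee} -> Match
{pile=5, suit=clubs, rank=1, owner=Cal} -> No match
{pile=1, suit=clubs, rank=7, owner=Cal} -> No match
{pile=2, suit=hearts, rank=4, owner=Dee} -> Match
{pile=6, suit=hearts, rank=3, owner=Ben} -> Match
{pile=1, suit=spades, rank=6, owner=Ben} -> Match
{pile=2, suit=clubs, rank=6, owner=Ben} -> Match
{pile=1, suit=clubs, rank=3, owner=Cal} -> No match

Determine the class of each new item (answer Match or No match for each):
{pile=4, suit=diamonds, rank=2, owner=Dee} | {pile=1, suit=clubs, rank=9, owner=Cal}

Comparing the two groups points to one rule — owner is not Cal.
Match: {pile=4, suit=diamonds, rank=2, owner=Dee}, since owner is Dee.
No match: {pile=1, suit=clubs, rank=9, owner=Cal}, since owner is Cal.

Match, No match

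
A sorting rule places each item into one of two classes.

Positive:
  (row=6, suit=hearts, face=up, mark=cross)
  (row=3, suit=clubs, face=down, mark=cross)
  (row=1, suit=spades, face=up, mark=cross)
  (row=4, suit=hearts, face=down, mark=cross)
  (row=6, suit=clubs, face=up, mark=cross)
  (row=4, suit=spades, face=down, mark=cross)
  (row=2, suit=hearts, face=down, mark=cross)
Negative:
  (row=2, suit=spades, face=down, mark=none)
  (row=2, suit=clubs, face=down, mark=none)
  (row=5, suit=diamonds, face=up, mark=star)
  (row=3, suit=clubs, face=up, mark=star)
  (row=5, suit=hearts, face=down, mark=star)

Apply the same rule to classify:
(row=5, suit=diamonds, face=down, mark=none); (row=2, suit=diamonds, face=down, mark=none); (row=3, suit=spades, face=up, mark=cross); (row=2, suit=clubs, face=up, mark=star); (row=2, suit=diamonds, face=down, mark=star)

Negative, Negative, Positive, Negative, Negative

One predicate separates the groups cleanly: mark is cross.
Negative: (row=5, suit=diamonds, face=down, mark=none), since mark is none.
Negative: (row=2, suit=diamonds, face=down, mark=none), since mark is none.
Positive: (row=3, suit=spades, face=up, mark=cross), since mark is cross.
Negative: (row=2, suit=clubs, face=up, mark=star), since mark is star.
Negative: (row=2, suit=diamonds, face=down, mark=star), since mark is star.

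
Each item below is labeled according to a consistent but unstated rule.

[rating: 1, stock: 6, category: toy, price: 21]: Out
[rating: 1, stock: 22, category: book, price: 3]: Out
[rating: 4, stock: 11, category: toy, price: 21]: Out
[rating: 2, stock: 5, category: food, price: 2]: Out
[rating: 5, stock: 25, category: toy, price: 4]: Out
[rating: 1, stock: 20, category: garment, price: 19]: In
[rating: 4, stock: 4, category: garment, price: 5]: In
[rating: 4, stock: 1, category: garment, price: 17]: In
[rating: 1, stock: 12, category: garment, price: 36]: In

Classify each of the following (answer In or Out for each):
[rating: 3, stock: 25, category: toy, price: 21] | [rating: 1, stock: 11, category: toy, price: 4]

Out, Out

Every 'In' example satisfies: category is garment. None of the 'Out' examples do.
Out: [rating: 3, stock: 25, category: toy, price: 21], since category is toy.
Out: [rating: 1, stock: 11, category: toy, price: 4], since category is toy.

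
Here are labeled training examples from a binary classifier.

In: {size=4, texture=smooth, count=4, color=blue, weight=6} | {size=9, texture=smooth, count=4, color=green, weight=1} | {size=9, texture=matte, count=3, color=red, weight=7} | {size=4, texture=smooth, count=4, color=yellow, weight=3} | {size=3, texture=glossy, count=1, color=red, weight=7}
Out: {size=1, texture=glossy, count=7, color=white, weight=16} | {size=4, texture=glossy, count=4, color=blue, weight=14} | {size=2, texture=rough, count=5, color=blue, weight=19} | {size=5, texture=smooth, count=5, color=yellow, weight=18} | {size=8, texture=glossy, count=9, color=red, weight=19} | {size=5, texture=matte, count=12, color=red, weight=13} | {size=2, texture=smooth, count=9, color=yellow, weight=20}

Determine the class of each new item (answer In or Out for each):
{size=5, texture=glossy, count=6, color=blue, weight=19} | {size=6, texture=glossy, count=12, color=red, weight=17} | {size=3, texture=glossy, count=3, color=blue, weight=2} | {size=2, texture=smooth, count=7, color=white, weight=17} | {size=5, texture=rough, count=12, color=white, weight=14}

Rule: weight ≤ 7. This holds for each 'In' example and fails for each 'Out' one.
{size=5, texture=glossy, count=6, color=blue, weight=19}: Out (weight = 19). {size=6, texture=glossy, count=12, color=red, weight=17}: Out (weight = 17). {size=3, texture=glossy, count=3, color=blue, weight=2}: In (weight = 2). {size=2, texture=smooth, count=7, color=white, weight=17}: Out (weight = 17). {size=5, texture=rough, count=12, color=white, weight=14}: Out (weight = 14).

Out, Out, In, Out, Out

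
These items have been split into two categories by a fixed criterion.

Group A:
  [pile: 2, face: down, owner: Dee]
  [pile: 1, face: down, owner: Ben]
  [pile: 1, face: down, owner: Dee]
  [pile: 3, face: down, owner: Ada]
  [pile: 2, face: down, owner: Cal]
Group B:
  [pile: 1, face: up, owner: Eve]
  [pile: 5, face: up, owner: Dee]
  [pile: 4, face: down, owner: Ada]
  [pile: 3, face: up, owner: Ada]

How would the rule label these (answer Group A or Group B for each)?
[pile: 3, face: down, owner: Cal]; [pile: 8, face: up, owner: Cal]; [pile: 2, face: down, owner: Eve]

'Group A' ⟺ face is down AND pile ≤ 3.
Group A: [pile: 3, face: down, owner: Cal], since face is down, pile = 3. Group B: [pile: 8, face: up, owner: Cal], since face is up, pile = 8. Group A: [pile: 2, face: down, owner: Eve], since face is down, pile = 2.

Group A, Group B, Group A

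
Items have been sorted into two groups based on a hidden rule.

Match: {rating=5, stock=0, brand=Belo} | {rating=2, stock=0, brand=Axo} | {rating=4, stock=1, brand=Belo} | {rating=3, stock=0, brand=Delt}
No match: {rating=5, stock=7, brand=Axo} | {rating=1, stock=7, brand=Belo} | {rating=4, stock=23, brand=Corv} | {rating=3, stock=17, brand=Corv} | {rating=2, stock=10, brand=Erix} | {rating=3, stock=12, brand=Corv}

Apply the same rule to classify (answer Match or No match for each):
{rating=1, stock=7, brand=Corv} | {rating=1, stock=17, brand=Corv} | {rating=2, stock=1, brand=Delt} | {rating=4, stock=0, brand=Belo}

No match, No match, Match, Match

The pattern is that an item is 'Match' exactly when: stock ≤ 1.
{rating=1, stock=7, brand=Corv}: stock = 7, doesn't qualify → No match.
{rating=1, stock=17, brand=Corv}: stock = 17, doesn't qualify → No match.
{rating=2, stock=1, brand=Delt}: stock = 1, fits → Match.
{rating=4, stock=0, brand=Belo}: stock = 0, fits → Match.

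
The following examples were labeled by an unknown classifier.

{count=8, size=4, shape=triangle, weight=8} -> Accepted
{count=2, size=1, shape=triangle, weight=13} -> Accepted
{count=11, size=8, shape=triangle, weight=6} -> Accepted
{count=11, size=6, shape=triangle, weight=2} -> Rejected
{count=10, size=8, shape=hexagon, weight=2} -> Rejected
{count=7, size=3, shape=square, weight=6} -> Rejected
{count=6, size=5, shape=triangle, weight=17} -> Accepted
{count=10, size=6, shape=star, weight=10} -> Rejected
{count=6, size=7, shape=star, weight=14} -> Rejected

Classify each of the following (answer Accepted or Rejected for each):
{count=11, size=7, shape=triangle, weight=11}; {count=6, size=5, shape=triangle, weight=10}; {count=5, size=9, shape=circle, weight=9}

Accepted, Accepted, Rejected

One predicate separates the groups cleanly: shape is triangle AND weight ≥ 6.
Accepted: {count=11, size=7, shape=triangle, weight=11}, since shape is triangle, weight = 11. Accepted: {count=6, size=5, shape=triangle, weight=10}, since shape is triangle, weight = 10. Rejected: {count=5, size=9, shape=circle, weight=9}, since shape is circle, weight = 9.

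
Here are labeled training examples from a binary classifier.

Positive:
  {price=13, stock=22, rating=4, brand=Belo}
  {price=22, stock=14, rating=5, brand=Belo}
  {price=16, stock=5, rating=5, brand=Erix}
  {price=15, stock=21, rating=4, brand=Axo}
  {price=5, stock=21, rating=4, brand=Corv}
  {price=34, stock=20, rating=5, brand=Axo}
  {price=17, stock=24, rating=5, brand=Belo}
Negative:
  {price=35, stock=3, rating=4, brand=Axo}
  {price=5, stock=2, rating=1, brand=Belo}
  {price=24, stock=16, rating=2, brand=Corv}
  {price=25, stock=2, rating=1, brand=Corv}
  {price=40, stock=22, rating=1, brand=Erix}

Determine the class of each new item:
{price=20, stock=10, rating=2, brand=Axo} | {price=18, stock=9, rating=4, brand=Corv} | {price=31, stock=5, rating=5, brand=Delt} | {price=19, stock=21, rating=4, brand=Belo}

All 'Positive' examples share one property — rating ≥ 4 AND stock ≥ 5 — and every 'Negative' example lacks it.
{price=20, stock=10, rating=2, brand=Axo} — rating = 2, stock = 10, hence Negative. {price=18, stock=9, rating=4, brand=Corv} — rating = 4, stock = 9, hence Positive. {price=31, stock=5, rating=5, brand=Delt} — rating = 5, stock = 5, hence Positive. {price=19, stock=21, rating=4, brand=Belo} — rating = 4, stock = 21, hence Positive.

Negative, Positive, Positive, Positive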